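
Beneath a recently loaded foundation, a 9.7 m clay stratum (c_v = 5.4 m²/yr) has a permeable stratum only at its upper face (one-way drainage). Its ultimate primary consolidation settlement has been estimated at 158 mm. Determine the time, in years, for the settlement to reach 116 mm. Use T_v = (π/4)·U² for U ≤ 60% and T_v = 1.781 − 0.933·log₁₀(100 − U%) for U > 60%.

Drainage path length: H_d = H = 9.7 m (single drainage).
U = S(t)/S_ult = 116/158 = 0.7342.
U > 60%: T_v = 1.781 − 0.933·log₁₀(100 − 73.418) = 0.45186.
t = T_v·H_d²/c_v = 0.45186×9.7²/5.4 = 7.873 years.

t ≈ 7.87 years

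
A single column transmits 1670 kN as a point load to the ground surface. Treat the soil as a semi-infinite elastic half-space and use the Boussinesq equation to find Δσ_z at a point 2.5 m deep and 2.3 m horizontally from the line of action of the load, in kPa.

Boussinesq vertical stress below a point load on an elastic half-space:
Δσ_z = 3P/(2πz²) · [1 + (r/z)²]^(−5/2)
r/z = 2.3/2.5 = 0.92; [1+(r/z)²]^(−5/2) = 0.21587.
Δσ_z = 3×1670/(2π×2.5²) × 0.21587 = 127.58 × 0.21587 = 27.54 kPa

Δσ_z ≈ 27.5 kPa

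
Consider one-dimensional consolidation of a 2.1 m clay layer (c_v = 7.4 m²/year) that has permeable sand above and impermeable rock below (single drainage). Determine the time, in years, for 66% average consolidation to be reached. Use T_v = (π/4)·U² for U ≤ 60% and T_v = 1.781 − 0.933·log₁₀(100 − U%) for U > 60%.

Drainage path length: H_d = H = 2.1 m (single drainage).
U > 60%: T_v = 1.781 − 0.933·log₁₀(100 − 66) = 0.35213.
t = T_v·H_d²/c_v = 0.35213×2.1²/7.4 = 0.2099 years.

t ≈ 0.21 years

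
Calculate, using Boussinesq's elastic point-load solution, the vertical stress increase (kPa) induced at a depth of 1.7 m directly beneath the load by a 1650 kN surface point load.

Δσ_z ≈ 273 kPa

Boussinesq vertical stress below a point load on an elastic half-space:
Δσ_z = 3P/(2πz²) · [1 + (r/z)²]^(−5/2)
r/z = 0/1.7 = 0; [1+(r/z)²]^(−5/2) = 1.
Δσ_z = 3×1650/(2π×1.7²) × 1 = 272.6 × 1 = 272.6 kPa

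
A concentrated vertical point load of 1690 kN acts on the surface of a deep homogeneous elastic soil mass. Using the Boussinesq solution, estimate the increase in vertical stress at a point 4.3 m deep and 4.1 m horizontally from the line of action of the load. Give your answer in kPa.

Δσ_z ≈ 8.67 kPa

Boussinesq vertical stress below a point load on an elastic half-space:
Δσ_z = 3P/(2πz²) · [1 + (r/z)²]^(−5/2)
r/z = 4.1/4.3 = 0.95349; [1+(r/z)²]^(−5/2) = 0.19857.
Δσ_z = 3×1690/(2π×4.3²) × 0.19857 = 43.641 × 0.19857 = 8.666 kPa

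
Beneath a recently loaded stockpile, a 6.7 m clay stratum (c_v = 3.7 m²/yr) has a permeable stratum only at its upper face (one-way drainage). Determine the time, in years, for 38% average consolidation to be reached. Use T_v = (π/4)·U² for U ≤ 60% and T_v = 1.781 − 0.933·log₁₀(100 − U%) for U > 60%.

t ≈ 1.38 years

Drainage path length: H_d = H = 6.7 m (single drainage).
U ≤ 60%: T_v = (π/4)·U² = (π/4)×0.38² = 0.11341.
t = T_v·H_d²/c_v = 0.11341×6.7²/3.7 = 1.376 years.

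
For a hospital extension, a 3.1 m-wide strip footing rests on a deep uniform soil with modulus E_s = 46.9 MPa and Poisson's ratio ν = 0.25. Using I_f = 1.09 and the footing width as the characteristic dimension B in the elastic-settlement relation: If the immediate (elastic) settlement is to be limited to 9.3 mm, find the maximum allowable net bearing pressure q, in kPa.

E_s = 46.9 MPa = 46900 kPa.
S_e = q·B·(1−ν²)/E_s · I_f  ⇒  q = S_e·E_s / (B·(1−ν²)·I_f).
q = 0.0093 × 46900 / (3.1 × 0.9375 × 1.09) = 137.7 kPa

q ≈ 138 kPa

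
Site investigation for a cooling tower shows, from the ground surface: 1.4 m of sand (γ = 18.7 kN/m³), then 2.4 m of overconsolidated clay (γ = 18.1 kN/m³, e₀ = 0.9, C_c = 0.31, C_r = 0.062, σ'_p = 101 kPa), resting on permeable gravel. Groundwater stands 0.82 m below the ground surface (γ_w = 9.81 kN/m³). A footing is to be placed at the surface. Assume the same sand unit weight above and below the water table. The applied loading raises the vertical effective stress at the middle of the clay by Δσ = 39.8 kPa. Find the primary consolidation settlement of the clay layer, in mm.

S_c ≈ 28.4 mm

Mid-depth of clay below the ground surface: z = 1.4 + 2.4/2 = 2.6 m.
Total vertical stress at mid-clay: σ_v = 18.7×1.4 + 18.1×1.2 = 47.9 kPa.
Pore pressure: u = 9.81×(2.6 − 0.82) = 17.462 kPa.
Initial effective stress: σ'_0 = σ_v − u = 47.9 − 17.462 = 30.438 kPa.
Final effective stress: σ'_f = 30.438 + 39.8 = 70.238 kPa.
σ'_f = 70.238 ≤ σ'_p = 101 kPa, so the clay remains overconsolidated and only the recompression index applies:
S_c = C_r·H/(1+e₀)·log₁₀(σ'_f/σ'_0) = 0.062×2.4/1.9×log₁₀(70.238/30.438)
    = 0.078318 × 0.36316 = 0.02844 m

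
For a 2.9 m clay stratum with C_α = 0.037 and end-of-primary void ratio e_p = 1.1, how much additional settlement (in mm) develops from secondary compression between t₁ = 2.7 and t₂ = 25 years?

S_s ≈ 49.4 mm

Secondary compression: S_s = C_α·H/(1+e_p)·log₁₀(t₂/t₁)
S_s = 0.037×2.9/(1+1.1)×log₁₀(25/2.7)
    = 0.0511 × 0.9666 = 0.04939 m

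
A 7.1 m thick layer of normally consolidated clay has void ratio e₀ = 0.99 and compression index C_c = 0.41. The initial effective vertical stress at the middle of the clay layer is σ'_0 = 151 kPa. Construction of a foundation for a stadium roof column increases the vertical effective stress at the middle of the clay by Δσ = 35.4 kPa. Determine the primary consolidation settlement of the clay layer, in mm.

S_c ≈ 134 mm

Final effective stress: σ'_f = σ'_0 + Δσ = 151 + 35.4 = 186.4 kPa.
Normally consolidated clay, so the full stress increment lies on the virgin compression line:
S_c = C_c·H/(1+e₀)·log₁₀(σ'_f/σ'_0) = 0.41×7.1/(1+0.99)×log₁₀(186.4/151)
    = 1.4628 × 0.091469 = 0.1338 m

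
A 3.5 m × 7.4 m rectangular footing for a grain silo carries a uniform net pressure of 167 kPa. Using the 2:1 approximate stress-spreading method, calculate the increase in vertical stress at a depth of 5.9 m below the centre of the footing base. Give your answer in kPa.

By the 2:1 method the load spreads at 1 horizontal : 2 vertical, so at depth z the loaded area has grown by z in each plan dimension:
Δσ = qBL/((B+z)(L+z)) = 167×3.5×7.4/((3.5+5.9)(7.4+5.9)) = 34.597 kPa

Δσ_z ≈ 34.6 kPa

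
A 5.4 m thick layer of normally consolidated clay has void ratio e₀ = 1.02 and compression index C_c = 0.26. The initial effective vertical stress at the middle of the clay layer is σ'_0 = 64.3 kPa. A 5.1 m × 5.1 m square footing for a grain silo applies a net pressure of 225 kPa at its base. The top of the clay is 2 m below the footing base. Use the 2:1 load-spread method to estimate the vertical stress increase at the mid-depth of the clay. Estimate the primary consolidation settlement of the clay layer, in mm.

Mid-depth of clay below the footing base: z = 2 + 5.4/2 = 4.7 m.
Stress increase at mid-clay by the 2:1 spreading method:
Δσ = qBL/((B+z)(L+z)) = 225×5.1×5.1/((5.1+4.7)(5.1+4.7)) = 60.936 kPa
Final effective stress: σ'_f = σ'_0 + Δσ = 64.3 + 60.936 = 125.24 kPa.
Normally consolidated clay, so the full stress increment lies on the virgin compression line:
S_c = C_c·H/(1+e₀)·log₁₀(σ'_f/σ'_0) = 0.26×5.4/(1+1.02)×log₁₀(125.24/64.3)
    = 0.69505 × 0.28953 = 0.2012 m

S_c ≈ 201 mm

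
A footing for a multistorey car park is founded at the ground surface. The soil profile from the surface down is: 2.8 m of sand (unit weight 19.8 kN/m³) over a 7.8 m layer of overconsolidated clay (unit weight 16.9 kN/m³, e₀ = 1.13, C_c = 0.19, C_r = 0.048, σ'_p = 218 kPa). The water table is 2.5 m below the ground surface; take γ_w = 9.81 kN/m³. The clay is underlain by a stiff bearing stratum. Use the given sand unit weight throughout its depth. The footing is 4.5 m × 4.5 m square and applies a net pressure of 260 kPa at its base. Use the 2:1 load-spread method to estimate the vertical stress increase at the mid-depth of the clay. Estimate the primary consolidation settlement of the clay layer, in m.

S_c ≈ 0.0321 m

Mid-depth of clay below the ground surface: z = 2.8 + 7.8/2 = 6.7 m.
Total vertical stress at mid-clay: σ_v = 19.8×2.8 + 16.9×3.9 = 121.35 kPa.
Pore pressure: u = 9.81×(6.7 − 2.5) = 41.202 kPa.
Initial effective stress: σ'_0 = σ_v − u = 121.35 − 41.202 = 80.148 kPa.
Stress increase at mid-clay by the 2:1 spreading method:
Δσ = qBL/((B+z)(L+z)) = 260×4.5×4.5/((4.5+6.7)(4.5+6.7)) = 41.972 kPa
Final effective stress: σ'_f = 80.148 + 41.972 = 122.12 kPa.
σ'_f = 122.12 ≤ σ'_p = 218 kPa, so the clay remains overconsolidated and only the recompression index applies:
S_c = C_r·H/(1+e₀)·log₁₀(σ'_f/σ'_0) = 0.048×7.8/2.13×log₁₀(122.12/80.148)
    = 0.17578 × 0.18289 = 0.03215 m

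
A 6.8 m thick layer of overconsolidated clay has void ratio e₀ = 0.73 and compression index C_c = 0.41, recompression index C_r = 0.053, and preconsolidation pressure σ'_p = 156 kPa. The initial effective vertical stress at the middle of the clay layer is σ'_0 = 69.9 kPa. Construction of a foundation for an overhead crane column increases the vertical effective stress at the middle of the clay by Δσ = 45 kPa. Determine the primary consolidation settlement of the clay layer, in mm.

Final effective stress: σ'_f = 69.9 + 45 = 114.9 kPa.
σ'_f = 114.9 ≤ σ'_p = 156 kPa, so the clay remains overconsolidated and only the recompression index applies:
S_c = C_r·H/(1+e₀)·log₁₀(σ'_f/σ'_0) = 0.053×6.8/1.73×log₁₀(114.9/69.9)
    = 0.20832 × 0.21584 = 0.04496 m

S_c ≈ 45 mm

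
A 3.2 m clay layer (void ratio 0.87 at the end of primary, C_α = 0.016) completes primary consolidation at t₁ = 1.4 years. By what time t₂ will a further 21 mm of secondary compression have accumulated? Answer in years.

S_s = C_α·H/(1+e_p)·log₁₀(t₂/t₁) ⇒ log₁₀(t₂/t₁) = S_s·(1+e_p)/(C_α·H).
log₁₀(t₂/t₁) = 0.021 × (1+0.87) / (0.016×3.2) = 0.767
t₂ = t₁ × 10^0.767 = 1.4 × 5.848 = 8.187 years

t₂ ≈ 8.19 years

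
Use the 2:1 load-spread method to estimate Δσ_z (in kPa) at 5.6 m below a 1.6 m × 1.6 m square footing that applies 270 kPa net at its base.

Δσ_z ≈ 13.3 kPa

By the 2:1 method the load spreads at 1 horizontal : 2 vertical, so at depth z the loaded area has grown by z in each plan dimension:
Δσ = qBL/((B+z)(L+z)) = 270×1.6×1.6/((1.6+5.6)(1.6+5.6)) = 13.333 kPa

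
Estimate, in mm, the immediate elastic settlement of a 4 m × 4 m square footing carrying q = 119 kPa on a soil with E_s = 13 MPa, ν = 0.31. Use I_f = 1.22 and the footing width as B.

S_e ≈ 40.4 mm

Immediate (elastic) settlement: S_e = q·B·(1−ν²)/E_s · I_f.
E_s = 13 MPa = 13000 kPa.
S_e = 119 × 4 × (1 − 0.31²) / 13000 × 1.22
    = 119 × 4 × 0.9039 / 13000 × 1.22
    = 0.04038 m = 40.38 mm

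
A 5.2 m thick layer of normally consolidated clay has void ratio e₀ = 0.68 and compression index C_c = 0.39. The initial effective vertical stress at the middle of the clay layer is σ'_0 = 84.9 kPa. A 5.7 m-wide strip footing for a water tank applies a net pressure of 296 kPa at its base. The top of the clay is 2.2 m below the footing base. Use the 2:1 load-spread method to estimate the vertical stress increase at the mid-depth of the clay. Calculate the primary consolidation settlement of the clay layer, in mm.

S_c ≈ 557 mm

Mid-depth of clay below the footing base: z = 2.2 + 5.2/2 = 4.8 m.
Stress increase at mid-clay by the 2:1 spreading method:
Δσ = qB/(B+z) = 296×5.7/(5.7+4.8) = 160.69 kPa
Final effective stress: σ'_f = σ'_0 + Δσ = 84.9 + 160.69 = 245.59 kPa.
Normally consolidated clay, so the full stress increment lies on the virgin compression line:
S_c = C_c·H/(1+e₀)·log₁₀(σ'_f/σ'_0) = 0.39×5.2/(1+0.68)×log₁₀(245.59/84.9)
    = 1.2071 × 0.4613 = 0.5568 m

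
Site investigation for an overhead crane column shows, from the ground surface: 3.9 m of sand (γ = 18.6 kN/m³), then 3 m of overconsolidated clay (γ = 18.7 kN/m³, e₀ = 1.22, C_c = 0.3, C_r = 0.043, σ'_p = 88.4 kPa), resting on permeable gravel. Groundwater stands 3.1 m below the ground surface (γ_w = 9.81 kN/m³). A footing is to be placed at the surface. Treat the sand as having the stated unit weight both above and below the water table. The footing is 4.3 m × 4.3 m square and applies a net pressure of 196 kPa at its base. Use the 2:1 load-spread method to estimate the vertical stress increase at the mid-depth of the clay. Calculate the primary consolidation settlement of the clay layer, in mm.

S_c ≈ 51.8 mm

Mid-depth of clay below the ground surface: z = 3.9 + 3/2 = 5.4 m.
Total vertical stress at mid-clay: σ_v = 18.6×3.9 + 18.7×1.5 = 100.59 kPa.
Pore pressure: u = 9.81×(5.4 − 3.1) = 22.563 kPa.
Initial effective stress: σ'_0 = σ_v − u = 100.59 − 22.563 = 78.027 kPa.
Stress increase at mid-clay by the 2:1 spreading method:
Δσ = qBL/((B+z)(L+z)) = 196×4.3×4.3/((4.3+5.4)(4.3+5.4)) = 38.517 kPa
Final effective stress: σ'_f = 78.027 + 38.517 = 116.54 kPa.
σ'_f = 116.54 > σ'_p = 88.4 kPa, so the stress path crosses the preconsolidation pressure — recompression up to σ'_p, then virgin compression beyond:
S_c = H/(1+e₀)·[C_r·log₁₀(σ'_p/σ'_0) + C_c·log₁₀(σ'_f/σ'_p)]
    = 3/2.22 × [0.043×log₁₀(88.4/78.027) + 0.3×log₁₀(116.54/88.4)]
    = 1.3514 × [0.0023309 + 0.036007] = 0.05181 m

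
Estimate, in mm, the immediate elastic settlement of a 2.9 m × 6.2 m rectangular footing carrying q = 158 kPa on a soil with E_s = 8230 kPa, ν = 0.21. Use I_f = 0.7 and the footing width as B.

Immediate (elastic) settlement: S_e = q·B·(1−ν²)/E_s · I_f.
S_e = 158 × 2.9 × (1 − 0.21²) / 8230 × 0.7
    = 158 × 2.9 × 0.9559 / 8230 × 0.7
    = 0.03725 m = 37.25 mm

S_e ≈ 37.3 mm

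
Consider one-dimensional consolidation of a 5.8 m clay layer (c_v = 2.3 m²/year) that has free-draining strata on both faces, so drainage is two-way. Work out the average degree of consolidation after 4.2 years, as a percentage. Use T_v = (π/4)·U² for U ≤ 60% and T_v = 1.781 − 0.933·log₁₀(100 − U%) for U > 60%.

U ≈ 95.2 %

Drainage path length: H_d = H/2 = 2.9 m (double drainage).
T_v = c_v·t/H_d² = 2.3×4.2/2.9² = 1.1486.
T_v = 1.1486 corresponds to the U > 60% branch:
U = 1 − 10^((1.781 − T_v)/0.933)/100 = 0.9524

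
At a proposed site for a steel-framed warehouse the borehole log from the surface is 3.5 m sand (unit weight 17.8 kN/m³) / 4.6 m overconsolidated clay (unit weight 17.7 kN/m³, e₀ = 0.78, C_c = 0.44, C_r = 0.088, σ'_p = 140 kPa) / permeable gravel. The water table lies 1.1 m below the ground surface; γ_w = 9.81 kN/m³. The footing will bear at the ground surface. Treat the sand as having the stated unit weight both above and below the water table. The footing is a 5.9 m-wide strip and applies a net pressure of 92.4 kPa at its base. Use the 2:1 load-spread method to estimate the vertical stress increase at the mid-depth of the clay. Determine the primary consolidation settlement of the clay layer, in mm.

S_c ≈ 59.1 mm

Mid-depth of clay below the ground surface: z = 3.5 + 4.6/2 = 5.8 m.
Total vertical stress at mid-clay: σ_v = 17.8×3.5 + 17.7×2.3 = 103.01 kPa.
Pore pressure: u = 9.81×(5.8 − 1.1) = 46.107 kPa.
Initial effective stress: σ'_0 = σ_v − u = 103.01 − 46.107 = 56.903 kPa.
Stress increase at mid-clay by the 2:1 spreading method:
Δσ = qB/(B+z) = 92.4×5.9/(5.9+5.8) = 46.595 kPa
Final effective stress: σ'_f = 56.903 + 46.595 = 103.5 kPa.
σ'_f = 103.5 ≤ σ'_p = 140 kPa, so the clay remains overconsolidated and only the recompression index applies:
S_c = C_r·H/(1+e₀)·log₁₀(σ'_f/σ'_0) = 0.088×4.6/1.78×log₁₀(103.5/56.903)
    = 0.22742 × 0.25981 = 0.05909 m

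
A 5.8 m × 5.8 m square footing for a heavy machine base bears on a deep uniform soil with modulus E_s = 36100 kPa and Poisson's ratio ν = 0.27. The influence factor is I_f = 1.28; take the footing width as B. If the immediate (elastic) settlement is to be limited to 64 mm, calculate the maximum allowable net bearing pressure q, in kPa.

S_e = q·B·(1−ν²)/E_s · I_f  ⇒  q = S_e·E_s / (B·(1−ν²)·I_f).
q = 0.064 × 36100 / (5.8 × 0.9271 × 1.28) = 335.7 kPa

q ≈ 336 kPa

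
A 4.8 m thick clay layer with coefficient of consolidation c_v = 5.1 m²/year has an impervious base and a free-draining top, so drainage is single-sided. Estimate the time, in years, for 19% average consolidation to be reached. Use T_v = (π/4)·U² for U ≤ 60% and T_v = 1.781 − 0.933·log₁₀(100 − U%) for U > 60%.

Drainage path length: H_d = H = 4.8 m (single drainage).
U ≤ 60%: T_v = (π/4)·U² = (π/4)×0.19² = 0.028353.
t = T_v·H_d²/c_v = 0.028353×4.8²/5.1 = 0.1281 years.

t ≈ 0.128 years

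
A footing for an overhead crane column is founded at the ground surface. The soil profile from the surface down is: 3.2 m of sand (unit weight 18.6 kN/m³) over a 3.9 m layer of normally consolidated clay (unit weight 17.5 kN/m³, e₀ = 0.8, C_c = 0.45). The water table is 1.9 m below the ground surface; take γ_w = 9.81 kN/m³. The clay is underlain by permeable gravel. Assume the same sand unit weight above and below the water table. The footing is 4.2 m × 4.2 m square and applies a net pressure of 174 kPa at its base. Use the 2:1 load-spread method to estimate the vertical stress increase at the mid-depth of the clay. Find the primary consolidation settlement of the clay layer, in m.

S_c ≈ 0.191 m

Mid-depth of clay below the ground surface: z = 3.2 + 3.9/2 = 5.15 m.
Total vertical stress at mid-clay: σ_v = 18.6×3.2 + 17.5×1.95 = 93.645 kPa.
Pore pressure: u = 9.81×(5.15 − 1.9) = 31.883 kPa.
Initial effective stress: σ'_0 = σ_v − u = 93.645 − 31.883 = 61.762 kPa.
Stress increase at mid-clay by the 2:1 spreading method:
Δσ = qBL/((B+z)(L+z)) = 174×4.2×4.2/((4.2+5.15)(4.2+5.15)) = 35.109 kPa
Final effective stress: σ'_f = σ'_0 + Δσ = 61.762 + 35.109 = 96.871 kPa.
Normally consolidated clay, so the full stress increment lies on the virgin compression line:
S_c = C_c·H/(1+e₀)·log₁₀(σ'_f/σ'_0) = 0.45×3.9/(1+0.8)×log₁₀(96.871/61.762)
    = 0.975 × 0.19547 = 0.1906 m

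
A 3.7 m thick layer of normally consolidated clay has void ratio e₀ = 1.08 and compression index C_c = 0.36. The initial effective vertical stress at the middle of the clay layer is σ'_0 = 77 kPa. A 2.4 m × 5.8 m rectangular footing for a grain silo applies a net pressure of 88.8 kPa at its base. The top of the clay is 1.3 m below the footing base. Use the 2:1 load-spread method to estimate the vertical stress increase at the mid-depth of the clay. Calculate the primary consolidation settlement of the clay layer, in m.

S_c ≈ 0.0779 m

Mid-depth of clay below the footing base: z = 1.3 + 3.7/2 = 3.15 m.
Stress increase at mid-clay by the 2:1 spreading method:
Δσ = qBL/((B+z)(L+z)) = 88.8×2.4×5.8/((2.4+3.15)(5.8+3.15)) = 24.885 kPa
Final effective stress: σ'_f = σ'_0 + Δσ = 77 + 24.885 = 101.89 kPa.
Normally consolidated clay, so the full stress increment lies on the virgin compression line:
S_c = C_c·H/(1+e₀)·log₁₀(σ'_f/σ'_0) = 0.36×3.7/(1+1.08)×log₁₀(101.89/77)
    = 0.64038 × 0.12164 = 0.0779 m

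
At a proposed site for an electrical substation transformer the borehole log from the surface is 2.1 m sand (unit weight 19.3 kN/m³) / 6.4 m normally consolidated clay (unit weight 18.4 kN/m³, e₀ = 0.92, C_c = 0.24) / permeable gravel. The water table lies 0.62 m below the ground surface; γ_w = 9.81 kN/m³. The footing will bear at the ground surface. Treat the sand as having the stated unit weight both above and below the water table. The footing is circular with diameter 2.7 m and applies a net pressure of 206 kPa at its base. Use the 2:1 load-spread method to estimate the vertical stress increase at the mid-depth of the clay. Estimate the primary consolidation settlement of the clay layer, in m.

Mid-depth of clay below the ground surface: z = 2.1 + 6.4/2 = 5.3 m.
Total vertical stress at mid-clay: σ_v = 19.3×2.1 + 18.4×3.2 = 99.41 kPa.
Pore pressure: u = 9.81×(5.3 − 0.62) = 45.911 kPa.
Initial effective stress: σ'_0 = σ_v − u = 99.41 − 45.911 = 53.499 kPa.
Stress increase at mid-clay by the 2:1 spreading method:
Δσ ≈ qD²/(D+z)² = 206×2.7²/(2.7+5.3)² = 23.465 kPa
Final effective stress: σ'_f = σ'_0 + Δσ = 53.499 + 23.465 = 76.964 kPa.
Normally consolidated clay, so the full stress increment lies on the virgin compression line:
S_c = C_c·H/(1+e₀)·log₁₀(σ'_f/σ'_0) = 0.24×6.4/(1+0.92)×log₁₀(76.964/53.499)
    = 0.8 × 0.15794 = 0.1264 m

S_c ≈ 0.126 m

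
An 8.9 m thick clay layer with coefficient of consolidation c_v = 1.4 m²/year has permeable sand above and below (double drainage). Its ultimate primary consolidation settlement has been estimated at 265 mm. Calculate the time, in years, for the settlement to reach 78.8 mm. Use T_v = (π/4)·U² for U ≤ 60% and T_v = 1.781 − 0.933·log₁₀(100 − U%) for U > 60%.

t ≈ 0.982 years

Drainage path length: H_d = H/2 = 4.45 m (double drainage).
U = S(t)/S_ult = 78.8/265 = 0.2974.
U ≤ 60%: T_v = (π/4)·U² = (π/4)×0.29736² = 0.069447.
t = T_v·H_d²/c_v = 0.069447×4.45²/1.4 = 0.9823 years.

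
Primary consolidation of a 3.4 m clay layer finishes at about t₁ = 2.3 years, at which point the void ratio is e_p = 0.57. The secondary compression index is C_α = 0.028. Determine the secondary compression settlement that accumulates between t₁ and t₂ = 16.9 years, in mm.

Secondary compression: S_s = C_α·H/(1+e_p)·log₁₀(t₂/t₁)
S_s = 0.028×3.4/(1+0.57)×log₁₀(16.9/2.3)
    = 0.06064 × 0.8662 = 0.05252 m

S_s ≈ 52.5 mm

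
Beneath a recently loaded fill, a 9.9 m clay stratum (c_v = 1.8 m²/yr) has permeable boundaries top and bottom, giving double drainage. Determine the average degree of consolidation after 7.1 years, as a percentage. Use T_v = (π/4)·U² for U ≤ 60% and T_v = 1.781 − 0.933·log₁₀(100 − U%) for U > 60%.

U ≈ 77.6 %

Drainage path length: H_d = H/2 = 4.95 m (double drainage).
T_v = c_v·t/H_d² = 1.8×7.1/4.95² = 0.52158.
T_v = 0.52158 corresponds to the U > 60% branch:
U = 1 − 10^((1.781 − T_v)/0.933)/100 = 0.7762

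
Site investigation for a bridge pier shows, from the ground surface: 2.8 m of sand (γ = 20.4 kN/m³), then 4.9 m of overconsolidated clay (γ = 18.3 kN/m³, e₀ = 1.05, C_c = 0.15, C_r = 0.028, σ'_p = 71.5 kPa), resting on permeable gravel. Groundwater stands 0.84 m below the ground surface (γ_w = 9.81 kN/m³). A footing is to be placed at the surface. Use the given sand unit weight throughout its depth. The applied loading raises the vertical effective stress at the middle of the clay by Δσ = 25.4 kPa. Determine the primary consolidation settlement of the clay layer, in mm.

S_c ≈ 31 mm

Mid-depth of clay below the ground surface: z = 2.8 + 4.9/2 = 5.25 m.
Total vertical stress at mid-clay: σ_v = 20.4×2.8 + 18.3×2.45 = 101.95 kPa.
Pore pressure: u = 9.81×(5.25 − 0.84) = 43.262 kPa.
Initial effective stress: σ'_0 = σ_v − u = 101.95 − 43.262 = 58.688 kPa.
Final effective stress: σ'_f = 58.688 + 25.4 = 84.088 kPa.
σ'_f = 84.088 > σ'_p = 71.5 kPa, so the stress path crosses the preconsolidation pressure — recompression up to σ'_p, then virgin compression beyond:
S_c = H/(1+e₀)·[C_r·log₁₀(σ'_p/σ'_0) + C_c·log₁₀(σ'_f/σ'_p)]
    = 4.9/2.05 × [0.028×log₁₀(71.5/58.688) + 0.15×log₁₀(84.088/71.5)]
    = 2.3902 × [0.0024012 + 0.010564] = 0.03099 m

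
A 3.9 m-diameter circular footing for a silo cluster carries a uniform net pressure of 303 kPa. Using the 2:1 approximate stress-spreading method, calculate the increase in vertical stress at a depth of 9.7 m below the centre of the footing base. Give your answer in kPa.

By the 2:1 method the load spreads at 1 horizontal : 2 vertical, so at depth z the loaded area has grown by z in each plan dimension:
Δσ ≈ qD²/(D+z)² = 303×3.9²/(3.9+9.7)² = 24.917 kPa

Δσ_z ≈ 24.9 kPa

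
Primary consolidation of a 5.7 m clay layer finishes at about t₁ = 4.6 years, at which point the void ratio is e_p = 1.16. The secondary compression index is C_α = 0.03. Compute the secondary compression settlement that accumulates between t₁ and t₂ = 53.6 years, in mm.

S_s ≈ 84.4 mm

Secondary compression: S_s = C_α·H/(1+e_p)·log₁₀(t₂/t₁)
S_s = 0.03×5.7/(1+1.16)×log₁₀(53.6/4.6)
    = 0.07917 × 1.066 = 0.08442 m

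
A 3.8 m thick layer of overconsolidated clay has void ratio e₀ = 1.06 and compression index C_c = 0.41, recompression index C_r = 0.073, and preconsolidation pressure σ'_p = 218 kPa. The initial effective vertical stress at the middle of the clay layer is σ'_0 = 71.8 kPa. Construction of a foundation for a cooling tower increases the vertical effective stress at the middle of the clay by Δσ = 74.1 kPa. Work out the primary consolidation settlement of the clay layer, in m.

Final effective stress: σ'_f = 71.8 + 74.1 = 145.9 kPa.
σ'_f = 145.9 ≤ σ'_p = 218 kPa, so the clay remains overconsolidated and only the recompression index applies:
S_c = C_r·H/(1+e₀)·log₁₀(σ'_f/σ'_0) = 0.073×3.8/2.06×log₁₀(145.9/71.8)
    = 0.13466 × 0.30793 = 0.04147 m

S_c ≈ 0.0415 m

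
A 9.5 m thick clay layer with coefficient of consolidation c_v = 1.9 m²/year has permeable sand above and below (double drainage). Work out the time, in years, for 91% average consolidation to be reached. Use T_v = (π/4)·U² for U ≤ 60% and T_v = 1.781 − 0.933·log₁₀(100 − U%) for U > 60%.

Drainage path length: H_d = H/2 = 4.75 m (double drainage).
U > 60%: T_v = 1.781 − 0.933·log₁₀(100 − 91) = 0.89069.
t = T_v·H_d²/c_v = 0.89069×4.75²/1.9 = 10.58 years.

t ≈ 10.6 years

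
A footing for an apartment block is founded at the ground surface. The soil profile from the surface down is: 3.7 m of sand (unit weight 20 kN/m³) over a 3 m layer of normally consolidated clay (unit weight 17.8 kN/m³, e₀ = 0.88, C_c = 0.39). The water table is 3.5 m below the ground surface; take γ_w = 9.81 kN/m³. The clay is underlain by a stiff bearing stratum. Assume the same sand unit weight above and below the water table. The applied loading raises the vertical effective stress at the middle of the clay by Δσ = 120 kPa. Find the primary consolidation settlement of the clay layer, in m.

S_c ≈ 0.24 m

Mid-depth of clay below the ground surface: z = 3.7 + 3/2 = 5.2 m.
Total vertical stress at mid-clay: σ_v = 20×3.7 + 17.8×1.5 = 100.7 kPa.
Pore pressure: u = 9.81×(5.2 − 3.5) = 16.677 kPa.
Initial effective stress: σ'_0 = σ_v − u = 100.7 − 16.677 = 84.023 kPa.
Final effective stress: σ'_f = σ'_0 + Δσ = 84.023 + 120 = 204.02 kPa.
Normally consolidated clay, so the full stress increment lies on the virgin compression line:
S_c = C_c·H/(1+e₀)·log₁₀(σ'_f/σ'_0) = 0.39×3/(1+0.88)×log₁₀(204.02/84.023)
    = 0.62234 × 0.38527 = 0.2398 m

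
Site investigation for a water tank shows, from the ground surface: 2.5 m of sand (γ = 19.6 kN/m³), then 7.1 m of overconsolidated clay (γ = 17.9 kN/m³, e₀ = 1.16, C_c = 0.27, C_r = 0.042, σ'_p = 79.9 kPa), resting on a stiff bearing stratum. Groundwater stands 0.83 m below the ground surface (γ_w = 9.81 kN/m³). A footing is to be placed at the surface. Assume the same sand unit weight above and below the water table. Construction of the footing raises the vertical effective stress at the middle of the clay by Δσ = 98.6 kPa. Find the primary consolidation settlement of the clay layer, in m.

S_c ≈ 0.283 m

Mid-depth of clay below the ground surface: z = 2.5 + 7.1/2 = 6.05 m.
Total vertical stress at mid-clay: σ_v = 19.6×2.5 + 17.9×3.55 = 112.54 kPa.
Pore pressure: u = 9.81×(6.05 − 0.83) = 51.208 kPa.
Initial effective stress: σ'_0 = σ_v − u = 112.54 − 51.208 = 61.332 kPa.
Final effective stress: σ'_f = 61.332 + 98.6 = 159.93 kPa.
σ'_f = 159.93 > σ'_p = 79.9 kPa, so the stress path crosses the preconsolidation pressure — recompression up to σ'_p, then virgin compression beyond:
S_c = H/(1+e₀)·[C_r·log₁₀(σ'_p/σ'_0) + C_c·log₁₀(σ'_f/σ'_p)]
    = 7.1/2.16 × [0.042×log₁₀(79.9/61.332) + 0.27×log₁₀(159.93/79.9)]
    = 3.287 × [0.0048241 + 0.081373] = 0.2833 m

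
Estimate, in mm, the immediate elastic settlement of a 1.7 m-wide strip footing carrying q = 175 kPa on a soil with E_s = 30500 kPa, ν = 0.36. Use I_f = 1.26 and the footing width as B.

Immediate (elastic) settlement: S_e = q·B·(1−ν²)/E_s · I_f.
S_e = 175 × 1.7 × (1 − 0.36²) / 30500 × 1.26
    = 175 × 1.7 × 0.8704 / 30500 × 1.26
    = 0.0107 m = 10.7 mm

S_e ≈ 10.7 mm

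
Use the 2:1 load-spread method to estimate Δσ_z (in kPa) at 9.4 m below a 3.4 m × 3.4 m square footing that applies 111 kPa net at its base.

Δσ_z ≈ 7.83 kPa

By the 2:1 method the load spreads at 1 horizontal : 2 vertical, so at depth z the loaded area has grown by z in each plan dimension:
Δσ = qBL/((B+z)(L+z)) = 111×3.4×3.4/((3.4+9.4)(3.4+9.4)) = 7.8318 kPa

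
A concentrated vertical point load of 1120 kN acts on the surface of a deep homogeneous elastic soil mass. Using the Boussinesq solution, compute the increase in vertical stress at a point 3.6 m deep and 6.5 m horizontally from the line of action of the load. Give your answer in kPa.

Boussinesq vertical stress below a point load on an elastic half-space:
Δσ_z = 3P/(2πz²) · [1 + (r/z)²]^(−5/2)
r/z = 6.5/3.6 = 1.8056; [1+(r/z)²]^(−5/2) = 0.026697.
Δσ_z = 3×1120/(2π×3.6²) × 0.026697 = 41.262 × 0.026697 = 1.102 kPa

Δσ_z ≈ 1.1 kPa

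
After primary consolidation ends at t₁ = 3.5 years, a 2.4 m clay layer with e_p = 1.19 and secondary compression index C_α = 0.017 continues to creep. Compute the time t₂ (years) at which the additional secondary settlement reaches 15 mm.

S_s = C_α·H/(1+e_p)·log₁₀(t₂/t₁) ⇒ log₁₀(t₂/t₁) = S_s·(1+e_p)/(C_α·H).
log₁₀(t₂/t₁) = 0.015 × (1+1.19) / (0.017×2.4) = 0.8051
t₂ = t₁ × 10^0.8051 = 3.5 × 6.385 = 22.35 years

t₂ ≈ 22.3 years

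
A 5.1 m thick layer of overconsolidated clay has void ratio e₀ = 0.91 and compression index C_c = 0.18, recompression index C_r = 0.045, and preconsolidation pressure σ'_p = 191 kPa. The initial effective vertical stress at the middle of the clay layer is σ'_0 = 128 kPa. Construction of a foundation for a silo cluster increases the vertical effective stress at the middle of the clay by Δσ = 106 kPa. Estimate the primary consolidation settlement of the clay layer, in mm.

Final effective stress: σ'_f = 128 + 106 = 234 kPa.
σ'_f = 234 > σ'_p = 191 kPa, so the stress path crosses the preconsolidation pressure — recompression up to σ'_p, then virgin compression beyond:
S_c = H/(1+e₀)·[C_r·log₁₀(σ'_p/σ'_0) + C_c·log₁₀(σ'_f/σ'_p)]
    = 5.1/1.91 × [0.045×log₁₀(191/128) + 0.18×log₁₀(234/191)]
    = 2.6702 × [0.0078221 + 0.015873] = 0.06327 m

S_c ≈ 63.3 mm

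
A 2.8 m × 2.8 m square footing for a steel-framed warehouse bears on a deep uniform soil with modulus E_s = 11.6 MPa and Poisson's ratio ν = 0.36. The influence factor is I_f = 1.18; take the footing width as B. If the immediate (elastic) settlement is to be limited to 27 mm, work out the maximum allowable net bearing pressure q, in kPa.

E_s = 11.6 MPa = 11600 kPa.
S_e = q·B·(1−ν²)/E_s · I_f  ⇒  q = S_e·E_s / (B·(1−ν²)·I_f).
q = 0.027 × 11600 / (2.8 × 0.8704 × 1.18) = 108.9 kPa

q ≈ 109 kPa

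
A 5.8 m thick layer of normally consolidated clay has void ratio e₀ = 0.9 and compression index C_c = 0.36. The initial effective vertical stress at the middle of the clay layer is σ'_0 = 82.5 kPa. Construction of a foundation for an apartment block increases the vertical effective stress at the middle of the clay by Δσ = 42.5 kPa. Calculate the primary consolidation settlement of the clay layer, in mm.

S_c ≈ 198 mm

Final effective stress: σ'_f = σ'_0 + Δσ = 82.5 + 42.5 = 125 kPa.
Normally consolidated clay, so the full stress increment lies on the virgin compression line:
S_c = C_c·H/(1+e₀)·log₁₀(σ'_f/σ'_0) = 0.36×5.8/(1+0.9)×log₁₀(125/82.5)
    = 1.0989 × 0.18046 = 0.1983 m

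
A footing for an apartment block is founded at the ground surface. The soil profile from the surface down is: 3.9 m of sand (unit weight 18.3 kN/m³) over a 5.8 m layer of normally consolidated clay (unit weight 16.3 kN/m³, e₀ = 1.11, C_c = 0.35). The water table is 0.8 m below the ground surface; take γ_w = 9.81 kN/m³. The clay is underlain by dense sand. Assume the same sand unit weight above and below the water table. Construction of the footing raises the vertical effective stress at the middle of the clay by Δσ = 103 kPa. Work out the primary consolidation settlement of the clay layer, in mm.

Mid-depth of clay below the ground surface: z = 3.9 + 5.8/2 = 6.8 m.
Total vertical stress at mid-clay: σ_v = 18.3×3.9 + 16.3×2.9 = 118.64 kPa.
Pore pressure: u = 9.81×(6.8 − 0.8) = 58.86 kPa.
Initial effective stress: σ'_0 = σ_v − u = 118.64 − 58.86 = 59.78 kPa.
Final effective stress: σ'_f = σ'_0 + Δσ = 59.78 + 103 = 162.78 kPa.
Normally consolidated clay, so the full stress increment lies on the virgin compression line:
S_c = C_c·H/(1+e₀)·log₁₀(σ'_f/σ'_0) = 0.35×5.8/(1+1.11)×log₁₀(162.78/59.78)
    = 0.96209 × 0.43505 = 0.4186 m

S_c ≈ 419 mm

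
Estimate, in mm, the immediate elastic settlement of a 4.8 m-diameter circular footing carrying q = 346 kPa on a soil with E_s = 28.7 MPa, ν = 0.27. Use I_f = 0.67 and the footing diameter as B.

S_e ≈ 35.9 mm

Immediate (elastic) settlement: S_e = q·B·(1−ν²)/E_s · I_f.
E_s = 28.7 MPa = 28700 kPa.
S_e = 346 × 4.8 × (1 − 0.27²) / 28700 × 0.67
    = 346 × 4.8 × 0.9271 / 28700 × 0.67
    = 0.03594 m = 35.94 mm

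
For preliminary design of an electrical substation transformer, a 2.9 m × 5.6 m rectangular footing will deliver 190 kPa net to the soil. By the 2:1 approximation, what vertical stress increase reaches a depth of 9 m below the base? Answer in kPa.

Δσ_z ≈ 17.8 kPa

By the 2:1 method the load spreads at 1 horizontal : 2 vertical, so at depth z the loaded area has grown by z in each plan dimension:
Δσ = qBL/((B+z)(L+z)) = 190×2.9×5.6/((2.9+9)(5.6+9)) = 17.76 kPa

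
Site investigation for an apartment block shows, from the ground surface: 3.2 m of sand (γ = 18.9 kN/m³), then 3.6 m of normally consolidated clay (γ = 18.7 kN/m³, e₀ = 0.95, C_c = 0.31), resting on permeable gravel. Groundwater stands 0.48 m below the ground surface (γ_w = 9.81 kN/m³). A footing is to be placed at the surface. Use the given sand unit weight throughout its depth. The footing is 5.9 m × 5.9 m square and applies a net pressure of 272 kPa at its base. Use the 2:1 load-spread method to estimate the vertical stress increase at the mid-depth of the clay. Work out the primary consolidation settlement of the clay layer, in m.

Mid-depth of clay below the ground surface: z = 3.2 + 3.6/2 = 5 m.
Total vertical stress at mid-clay: σ_v = 18.9×3.2 + 18.7×1.8 = 94.14 kPa.
Pore pressure: u = 9.81×(5 − 0.48) = 44.341 kPa.
Initial effective stress: σ'_0 = σ_v − u = 94.14 − 44.341 = 49.799 kPa.
Stress increase at mid-clay by the 2:1 spreading method:
Δσ = qBL/((B+z)(L+z)) = 272×5.9×5.9/((5.9+5)(5.9+5)) = 79.693 kPa
Final effective stress: σ'_f = σ'_0 + Δσ = 49.799 + 79.693 = 129.49 kPa.
Normally consolidated clay, so the full stress increment lies on the virgin compression line:
S_c = C_c·H/(1+e₀)·log₁₀(σ'_f/σ'_0) = 0.31×3.6/(1+0.95)×log₁₀(129.49/49.799)
    = 0.57231 × 0.41502 = 0.2375 m

S_c ≈ 0.238 m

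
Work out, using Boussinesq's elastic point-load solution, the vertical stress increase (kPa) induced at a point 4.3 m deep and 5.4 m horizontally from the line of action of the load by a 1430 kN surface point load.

Δσ_z ≈ 3.46 kPa

Boussinesq vertical stress below a point load on an elastic half-space:
Δσ_z = 3P/(2πz²) · [1 + (r/z)²]^(−5/2)
r/z = 5.4/4.3 = 1.2558; [1+(r/z)²]^(−5/2) = 0.093796.
Δσ_z = 3×1430/(2π×4.3²) × 0.093796 = 36.927 × 0.093796 = 3.464 kPa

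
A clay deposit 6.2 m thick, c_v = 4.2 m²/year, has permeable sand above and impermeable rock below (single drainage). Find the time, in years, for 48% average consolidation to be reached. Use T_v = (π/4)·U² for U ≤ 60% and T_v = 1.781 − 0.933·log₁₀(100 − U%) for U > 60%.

t ≈ 1.66 years

Drainage path length: H_d = H = 6.2 m (single drainage).
U ≤ 60%: T_v = (π/4)·U² = (π/4)×0.48² = 0.18096.
t = T_v·H_d²/c_v = 0.18096×6.2²/4.2 = 1.656 years.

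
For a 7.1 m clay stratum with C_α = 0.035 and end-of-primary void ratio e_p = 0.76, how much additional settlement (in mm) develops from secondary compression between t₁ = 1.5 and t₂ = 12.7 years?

Secondary compression: S_s = C_α·H/(1+e_p)·log₁₀(t₂/t₁)
S_s = 0.035×7.1/(1+0.76)×log₁₀(12.7/1.5)
    = 0.1412 × 0.9277 = 0.131 m

S_s ≈ 131 mm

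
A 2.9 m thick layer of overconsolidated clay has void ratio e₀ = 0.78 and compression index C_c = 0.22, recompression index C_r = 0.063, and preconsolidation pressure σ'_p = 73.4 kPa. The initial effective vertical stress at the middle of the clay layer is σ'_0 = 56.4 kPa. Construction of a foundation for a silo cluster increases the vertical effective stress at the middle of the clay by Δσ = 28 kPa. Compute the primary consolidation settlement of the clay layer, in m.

S_c ≈ 0.0335 m

Final effective stress: σ'_f = 56.4 + 28 = 84.4 kPa.
σ'_f = 84.4 > σ'_p = 73.4 kPa, so the stress path crosses the preconsolidation pressure — recompression up to σ'_p, then virgin compression beyond:
S_c = H/(1+e₀)·[C_r·log₁₀(σ'_p/σ'_0) + C_c·log₁₀(σ'_f/σ'_p)]
    = 2.9/1.78 × [0.063×log₁₀(73.4/56.4) + 0.22×log₁₀(84.4/73.4)]
    = 1.6292 × [0.0072083 + 0.013342] = 0.03348 m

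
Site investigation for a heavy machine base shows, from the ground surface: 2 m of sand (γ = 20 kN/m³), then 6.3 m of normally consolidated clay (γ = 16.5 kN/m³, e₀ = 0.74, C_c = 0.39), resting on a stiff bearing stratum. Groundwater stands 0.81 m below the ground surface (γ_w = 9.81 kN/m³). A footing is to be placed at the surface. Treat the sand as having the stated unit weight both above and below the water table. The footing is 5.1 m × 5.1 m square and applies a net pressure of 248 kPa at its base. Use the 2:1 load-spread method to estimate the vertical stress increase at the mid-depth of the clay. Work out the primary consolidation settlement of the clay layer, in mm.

S_c ≈ 495 mm

Mid-depth of clay below the ground surface: z = 2 + 6.3/2 = 5.15 m.
Total vertical stress at mid-clay: σ_v = 20×2 + 16.5×3.15 = 91.975 kPa.
Pore pressure: u = 9.81×(5.15 − 0.81) = 42.575 kPa.
Initial effective stress: σ'_0 = σ_v − u = 91.975 − 42.575 = 49.4 kPa.
Stress increase at mid-clay by the 2:1 spreading method:
Δσ = qBL/((B+z)(L+z)) = 248×5.1×5.1/((5.1+5.15)(5.1+5.15)) = 61.397 kPa
Final effective stress: σ'_f = σ'_0 + Δσ = 49.4 + 61.397 = 110.8 kPa.
Normally consolidated clay, so the full stress increment lies on the virgin compression line:
S_c = C_c·H/(1+e₀)·log₁₀(σ'_f/σ'_0) = 0.39×6.3/(1+0.74)×log₁₀(110.8/49.4)
    = 1.4121 × 0.35081 = 0.4954 m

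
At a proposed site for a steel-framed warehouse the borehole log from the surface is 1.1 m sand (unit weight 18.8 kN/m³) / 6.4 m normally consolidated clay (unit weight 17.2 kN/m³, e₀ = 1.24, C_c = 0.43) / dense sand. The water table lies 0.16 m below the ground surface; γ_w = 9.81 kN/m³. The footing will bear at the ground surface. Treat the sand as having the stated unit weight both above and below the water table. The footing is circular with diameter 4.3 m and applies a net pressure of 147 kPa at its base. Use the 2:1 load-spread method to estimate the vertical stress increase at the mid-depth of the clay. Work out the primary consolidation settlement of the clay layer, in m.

S_c ≈ 0.382 m

Mid-depth of clay below the ground surface: z = 1.1 + 6.4/2 = 4.3 m.
Total vertical stress at mid-clay: σ_v = 18.8×1.1 + 17.2×3.2 = 75.72 kPa.
Pore pressure: u = 9.81×(4.3 − 0.16) = 40.613 kPa.
Initial effective stress: σ'_0 = σ_v − u = 75.72 − 40.613 = 35.107 kPa.
Stress increase at mid-clay by the 2:1 spreading method:
Δσ ≈ qD²/(D+z)² = 147×4.3²/(4.3+4.3)² = 36.75 kPa
Final effective stress: σ'_f = σ'_0 + Δσ = 35.107 + 36.75 = 71.857 kPa.
Normally consolidated clay, so the full stress increment lies on the virgin compression line:
S_c = C_c·H/(1+e₀)·log₁₀(σ'_f/σ'_0) = 0.43×6.4/(1+1.24)×log₁₀(71.857/35.107)
    = 1.2286 × 0.31108 = 0.3822 m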